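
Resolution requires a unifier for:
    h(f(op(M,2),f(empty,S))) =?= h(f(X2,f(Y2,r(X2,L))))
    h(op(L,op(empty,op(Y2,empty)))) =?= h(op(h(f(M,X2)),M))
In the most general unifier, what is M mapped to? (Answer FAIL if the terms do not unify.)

Decompose h/1: f(op(M,2),f(empty,S)) =?= f(X2,f(Y2,r(X2,L))).
Decompose f/2: op(M,2) =?= X2,  f(empty,S) =?= f(Y2,r(X2,L)).
Bind X2 := op(M,2); substituting into the remaining equations gives: f(empty,S) =?= f(Y2,r(op(M,2),L)),  h(op(L,op(empty,op(Y2,empty)))) =?= h(op(h(f(M,op(M,2))),M)).
Decompose f/2: empty =?= Y2,  S =?= r(op(M,2),L).
Bind Y2 := empty; substituting into the one remaining equation that mentions Y2 gives: h(op(L,op(empty,op(empty,empty)))) =?= h(op(h(f(M,op(M,2))),M)).
Bind S := r(op(M,2),L); no other remaining equation mentions S.
Decompose h/1: op(L,op(empty,op(empty,empty))) =?= op(h(f(M,op(M,2))),M).
Decompose op/2: L =?= h(f(M,op(M,2))),  op(empty,op(empty,empty)) =?= M.
Bind L := h(f(M,op(M,2))); no other remaining equation mentions L. Substituting into the earlier binding gives S := r(op(M,2),h(f(M,op(M,2)))).
Bind M := op(empty,op(empty,empty)). Substituting into the earlier bindings gives X2 := op(op(empty,op(empty,empty)),2), S := r(op(op(empty,op(empty,empty)),2),h(f(op(empty,op(empty,empty)),op(op(empty,op(empty,empty)),2)))), L := h(f(op(empty,op(empty,empty)),op(op(empty,op(empty,empty)),2))).
MGU = { X2 := op(op(empty,op(empty,empty)),2), Y2 := empty, S := r(op(op(empty,op(empty,empty)),2),h(f(op(empty,op(empty,empty)),op(op(empty,op(empty,empty)),2)))), L := h(f(op(empty,op(empty,empty)),op(op(empty,op(empty,empty)),2))), M := op(empty,op(empty,empty)) }, so M := op(empty,op(empty,empty)).

op(empty,op(empty,empty))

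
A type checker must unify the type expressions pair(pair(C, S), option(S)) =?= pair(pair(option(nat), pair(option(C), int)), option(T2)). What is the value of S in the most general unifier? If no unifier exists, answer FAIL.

pair(option(option(nat)), int)

Decompose pair/2: pair(C, S) =?= pair(option(nat), pair(option(C), int)),  option(S) =?= option(T2).
Decompose pair/2: C =?= option(nat),  S =?= pair(option(C), int).
Bind C := option(nat); substituting into the one remaining equation that mentions C gives: S =?= pair(option(option(nat)), int).
Bind S := pair(option(option(nat)), int); substituting into the remaining equation gives: option(pair(option(option(nat)), int)) =?= option(T2).
Decompose option/1: pair(option(option(nat)), int) =?= T2.
Bind T2 := pair(option(option(nat)), int).
MGU = { C ↦ option(nat), S ↦ pair(option(option(nat)), int), T2 ↦ pair(option(option(nat)), int) }, so S ↦ pair(option(option(nat)), int).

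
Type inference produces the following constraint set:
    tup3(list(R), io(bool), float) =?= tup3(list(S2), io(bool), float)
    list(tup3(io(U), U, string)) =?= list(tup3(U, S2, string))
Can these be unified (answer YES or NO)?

NO

Decompose tup3/3: list(R) =?= list(S2),  io(bool) =?= io(bool),  float =?= float.
Decompose list/1: R =?= S2.
Bind R := S2; no other remaining equation mentions R.
Delete trivial equation io(bool) =?= io(bool).
Delete trivial equation float =?= float.
Decompose list/1: tup3(io(U), U, string) =?= tup3(U, S2, string).
Decompose tup3/3: io(U) =?= U,  U =?= S2,  string =?= string.
Occurs check fails: U occurs in io(U); the equation U =?= io(U) has no finite solution.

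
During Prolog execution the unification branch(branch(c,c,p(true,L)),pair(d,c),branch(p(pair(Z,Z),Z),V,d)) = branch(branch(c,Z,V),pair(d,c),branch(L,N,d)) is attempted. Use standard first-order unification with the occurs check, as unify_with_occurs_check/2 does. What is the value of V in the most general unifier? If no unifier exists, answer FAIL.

Decompose branch/3: branch(c,c,p(true,L)) = branch(c,Z,V),  pair(d,c) = pair(d,c),  branch(p(pair(Z,Z),Z),V,d) = branch(L,N,d).
Decompose branch/3: c = c,  c = Z,  p(true,L) = V.
Delete trivial equation c = c.
Bind Z := c; substituting into the one remaining equation that mentions Z gives: branch(p(pair(c,c),c),V,d) = branch(L,N,d).
Bind V := p(true,L); substituting into the one remaining equation that mentions V gives: branch(p(pair(c,c),c),p(true,L),d) = branch(L,N,d).
Delete trivial equation pair(d,c) = pair(d,c).
Decompose branch/3: p(pair(c,c),c) = L,  p(true,L) = N,  d = d.
Bind L := p(pair(c,c),c); substituting into the one remaining equation that mentions L gives: p(true,p(pair(c,c),c)) = N. Substituting into the earlier binding gives V := p(true,p(pair(c,c),c)).
Bind N := p(true,p(pair(c,c),c)); no other remaining equation mentions N.
Delete trivial equation d = d.
MGU = { Z ↦ c, V ↦ p(true,p(pair(c,c),c)), L ↦ p(pair(c,c),c), N ↦ p(true,p(pair(c,c),c)) }, so V ↦ p(true,p(pair(c,c),c)).

p(true,p(pair(c,c),c))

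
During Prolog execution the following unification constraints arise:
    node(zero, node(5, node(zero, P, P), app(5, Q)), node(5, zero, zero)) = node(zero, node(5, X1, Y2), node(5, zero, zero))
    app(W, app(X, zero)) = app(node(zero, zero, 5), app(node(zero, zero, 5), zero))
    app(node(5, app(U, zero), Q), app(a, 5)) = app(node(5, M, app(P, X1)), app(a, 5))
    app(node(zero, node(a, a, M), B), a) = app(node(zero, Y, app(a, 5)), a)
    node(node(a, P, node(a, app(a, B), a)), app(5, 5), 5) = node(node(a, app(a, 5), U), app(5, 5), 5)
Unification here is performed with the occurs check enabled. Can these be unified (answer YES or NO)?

Decompose node/3: zero = zero,  node(5, node(zero, P, P), app(5, Q)) = node(5, X1, Y2),  node(5, zero, zero) = node(5, zero, zero).
Delete trivial equation zero = zero.
Decompose node/3: 5 = 5,  node(zero, P, P) = X1,  app(5, Q) = Y2.
Delete trivial equation 5 = 5.
Bind X1 := node(zero, P, P); substituting into the one remaining equation that mentions X1 gives: app(node(5, app(U, zero), Q), app(a, 5)) = app(node(5, M, app(P, node(zero, P, P))), app(a, 5)).
Bind Y2 := app(5, Q); no other remaining equation mentions Y2.
Delete trivial equation node(5, zero, zero) = node(5, zero, zero).
Decompose app/2: W = node(zero, zero, 5),  app(X, zero) = app(node(zero, zero, 5), zero).
Bind W := node(zero, zero, 5); no other remaining equation mentions W.
Decompose app/2: X = node(zero, zero, 5),  zero = zero.
Bind X := node(zero, zero, 5); no other remaining equation mentions X.
Delete trivial equation zero = zero.
Decompose app/2: node(5, app(U, zero), Q) = node(5, M, app(P, node(zero, P, P))),  app(a, 5) = app(a, 5).
Decompose node/3: 5 = 5,  app(U, zero) = M,  Q = app(P, node(zero, P, P)).
Delete trivial equation 5 = 5.
Bind M := app(U, zero); substituting into the one remaining equation that mentions M gives: app(node(zero, node(a, a, app(U, zero)), B), a) = app(node(zero, Y, app(a, 5)), a).
Bind Q := app(P, node(zero, P, P)); no other remaining equation mentions Q. Substituting into the earlier binding gives Y2 := app(5, app(P, node(zero, P, P))).
Delete trivial equation app(a, 5) = app(a, 5).
Decompose app/2: node(zero, node(a, a, app(U, zero)), B) = node(zero, Y, app(a, 5)),  a = a.
Decompose node/3: zero = zero,  node(a, a, app(U, zero)) = Y,  B = app(a, 5).
Delete trivial equation zero = zero.
Bind Y := node(a, a, app(U, zero)); no other remaining equation mentions Y.
Bind B := app(a, 5); substituting into the one remaining equation that mentions B gives: node(node(a, P, node(a, app(a, app(a, 5)), a)), app(5, 5), 5) = node(node(a, app(a, 5), U), app(5, 5), 5).
Delete trivial equation a = a.
Decompose node/3: node(a, P, node(a, app(a, app(a, 5)), a)) = node(a, app(a, 5), U),  app(5, 5) = app(5, 5),  5 = 5.
Decompose node/3: a = a,  P = app(a, 5),  node(a, app(a, app(a, 5)), a) = U.
Delete trivial equation a = a.
Bind P := app(a, 5); no other remaining equation mentions P. Substituting into the earlier bindings gives X1 := node(zero, app(a, 5), app(a, 5)), Y2 := app(5, app(app(a, 5), node(zero, app(a, 5), app(a, 5)))), Q := app(app(a, 5), node(zero, app(a, 5), app(a, 5))).
Bind U := node(a, app(a, app(a, 5)), a); no other remaining equation mentions U. Substituting into the earlier bindings gives M := app(node(a, app(a, app(a, 5)), a), zero), Y := node(a, a, app(node(a, app(a, app(a, 5)), a), zero)).
Delete trivial equation app(5, 5) = app(5, 5).
Delete trivial equation 5 = 5.
No equations remain and no clash or occurs-check failure arose, so a unifier exists.

YES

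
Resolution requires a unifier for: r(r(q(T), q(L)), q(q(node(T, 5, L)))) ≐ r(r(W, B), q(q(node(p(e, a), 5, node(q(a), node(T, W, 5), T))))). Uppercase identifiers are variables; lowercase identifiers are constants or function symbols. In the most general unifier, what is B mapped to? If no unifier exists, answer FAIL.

Decompose r/2: r(q(T), q(L)) ≐ r(W, B),  q(q(node(T, 5, L))) ≐ q(q(node(p(e, a), 5, node(q(a), node(T, W, 5), T)))).
Decompose r/2: q(T) ≐ W,  q(L) ≐ B.
Bind W := q(T); substituting into the one remaining equation that mentions W gives: q(q(node(T, 5, L))) ≐ q(q(node(p(e, a), 5, node(q(a), node(T, q(T), 5), T)))).
Bind B := q(L); no other remaining equation mentions B.
Decompose q/1: q(node(T, 5, L)) ≐ q(node(p(e, a), 5, node(q(a), node(T, q(T), 5), T))).
Decompose q/1: node(T, 5, L) ≐ node(p(e, a), 5, node(q(a), node(T, q(T), 5), T)).
Decompose node/3: T ≐ p(e, a),  5 ≐ 5,  L ≐ node(q(a), node(T, q(T), 5), T).
Bind T := p(e, a); substituting into the one remaining equation that mentions T gives: L ≐ node(q(a), node(p(e, a), q(p(e, a)), 5), p(e, a)). Substituting into the earlier binding gives W := q(p(e, a)).
Delete trivial equation 5 ≐ 5.
Bind L := node(q(a), node(p(e, a), q(p(e, a)), 5), p(e, a)). Substituting into the earlier binding gives B := q(node(q(a), node(p(e, a), q(p(e, a)), 5), p(e, a))).
MGU = { W ↦ q(p(e, a)), B ↦ q(node(q(a), node(p(e, a), q(p(e, a)), 5), p(e, a))), T ↦ p(e, a), L ↦ node(q(a), node(p(e, a), q(p(e, a)), 5), p(e, a)) }, so B ↦ q(node(q(a), node(p(e, a), q(p(e, a)), 5), p(e, a))).

q(node(q(a), node(p(e, a), q(p(e, a)), 5), p(e, a)))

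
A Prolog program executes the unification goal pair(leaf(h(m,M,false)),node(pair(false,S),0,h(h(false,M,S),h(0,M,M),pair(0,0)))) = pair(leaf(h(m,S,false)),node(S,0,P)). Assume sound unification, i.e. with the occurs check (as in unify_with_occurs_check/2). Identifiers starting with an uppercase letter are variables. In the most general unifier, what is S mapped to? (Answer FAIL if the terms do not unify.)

FAIL

Decompose pair/2: leaf(h(m,M,false)) = leaf(h(m,S,false)),  node(pair(false,S),0,h(h(false,M,S),h(0,M,M),pair(0,0))) = node(S,0,P).
Decompose leaf/1: h(m,M,false) = h(m,S,false).
Decompose h/3: m = m,  M = S,  false = false.
Delete trivial equation m = m.
Bind M := S; substituting into the one remaining equation that mentions M gives: node(pair(false,S),0,h(h(false,S,S),h(0,S,S),pair(0,0))) = node(S,0,P).
Delete trivial equation false = false.
Decompose node/3: pair(false,S) = S,  0 = 0,  h(h(false,S,S),h(0,S,S),pair(0,0)) = P.
Occurs check fails: S occurs in pair(false,S); the equation S = pair(false,S) has no finite solution.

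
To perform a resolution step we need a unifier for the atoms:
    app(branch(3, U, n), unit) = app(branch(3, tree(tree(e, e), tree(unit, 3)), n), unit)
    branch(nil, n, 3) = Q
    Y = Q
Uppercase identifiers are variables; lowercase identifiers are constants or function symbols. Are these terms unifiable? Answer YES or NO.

YES

Decompose app/2: branch(3, U, n) = branch(3, tree(tree(e, e), tree(unit, 3)), n),  unit = unit.
Decompose branch/3: 3 = 3,  U = tree(tree(e, e), tree(unit, 3)),  n = n.
Delete trivial equation 3 = 3.
Bind U := tree(tree(e, e), tree(unit, 3)); no other remaining equation mentions U.
Delete trivial equation n = n.
Delete trivial equation unit = unit.
Bind Q := branch(nil, n, 3); substituting into the remaining equation gives: Y = branch(nil, n, 3).
Bind Y := branch(nil, n, 3).
No equations remain and no clash or occurs-check failure arose, so a unifier exists.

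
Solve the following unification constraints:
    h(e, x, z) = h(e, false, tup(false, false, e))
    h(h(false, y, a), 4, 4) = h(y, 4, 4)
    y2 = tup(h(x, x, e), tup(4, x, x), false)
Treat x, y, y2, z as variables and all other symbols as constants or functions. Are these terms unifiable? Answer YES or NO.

Decompose h/3: e = e,  x = false,  z = tup(false, false, e).
Delete trivial equation e = e.
Bind x := false; substituting into the one remaining equation that mentions x gives: y2 = tup(h(false, false, e), tup(4, false, false), false).
Bind z := tup(false, false, e); no other remaining equation mentions z.
Decompose h/3: h(false, y, a) = y,  4 = 4,  4 = 4.
Occurs check fails: y occurs in h(false, y, a); the equation y = h(false, y, a) has no finite solution.

NO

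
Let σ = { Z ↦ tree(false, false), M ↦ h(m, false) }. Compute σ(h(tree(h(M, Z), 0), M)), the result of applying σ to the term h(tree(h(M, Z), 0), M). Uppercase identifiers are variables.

h(tree(h(h(m, false), tree(false, false)), 0), h(m, false))

Replace each occurrence of Z with tree(false, false).
Replace each occurrence of M with h(m, false).
Result: h(tree(h(h(m, false), tree(false, false)), 0), h(m, false)).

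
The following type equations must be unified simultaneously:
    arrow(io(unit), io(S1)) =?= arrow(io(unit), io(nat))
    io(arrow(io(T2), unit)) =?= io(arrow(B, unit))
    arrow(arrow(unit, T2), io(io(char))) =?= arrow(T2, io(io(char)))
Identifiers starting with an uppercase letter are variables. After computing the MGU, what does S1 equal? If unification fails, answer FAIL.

Decompose arrow/2: io(unit) =?= io(unit),  io(S1) =?= io(nat).
Delete trivial equation io(unit) =?= io(unit).
Decompose io/1: S1 =?= nat.
Bind S1 := nat; no other remaining equation mentions S1.
Decompose io/1: arrow(io(T2), unit) =?= arrow(B, unit).
Decompose arrow/2: io(T2) =?= B,  unit =?= unit.
Bind B := io(T2); no other remaining equation mentions B.
Delete trivial equation unit =?= unit.
Decompose arrow/2: arrow(unit, T2) =?= T2,  io(io(char)) =?= io(io(char)).
Occurs check fails: T2 occurs in arrow(unit, T2); the equation T2 =?= arrow(unit, T2) has no finite solution.

FAIL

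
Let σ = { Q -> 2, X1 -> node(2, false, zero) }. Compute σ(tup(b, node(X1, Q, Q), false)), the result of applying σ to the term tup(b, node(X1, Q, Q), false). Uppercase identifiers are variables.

Replace each occurrence of Q with 2.
Replace each occurrence of X1 with node(2, false, zero).
Result: tup(b, node(node(2, false, zero), 2, 2), false).

tup(b, node(node(2, false, zero), 2, 2), false)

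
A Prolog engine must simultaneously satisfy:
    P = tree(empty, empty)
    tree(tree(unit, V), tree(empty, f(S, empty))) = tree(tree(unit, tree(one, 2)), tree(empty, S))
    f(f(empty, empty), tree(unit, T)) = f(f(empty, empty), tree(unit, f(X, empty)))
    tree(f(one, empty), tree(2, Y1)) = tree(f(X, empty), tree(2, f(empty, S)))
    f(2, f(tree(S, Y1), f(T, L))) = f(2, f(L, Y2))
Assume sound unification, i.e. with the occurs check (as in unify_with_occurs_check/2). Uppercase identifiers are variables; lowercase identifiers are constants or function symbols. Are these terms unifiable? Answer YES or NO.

Bind P := tree(empty, empty); no other remaining equation mentions P.
Decompose tree/2: tree(unit, V) = tree(unit, tree(one, 2)),  tree(empty, f(S, empty)) = tree(empty, S).
Decompose tree/2: unit = unit,  V = tree(one, 2).
Delete trivial equation unit = unit.
Bind V := tree(one, 2); no other remaining equation mentions V.
Decompose tree/2: empty = empty,  f(S, empty) = S.
Delete trivial equation empty = empty.
Occurs check fails: S occurs in f(S, empty); the equation S = f(S, empty) has no finite solution.

NO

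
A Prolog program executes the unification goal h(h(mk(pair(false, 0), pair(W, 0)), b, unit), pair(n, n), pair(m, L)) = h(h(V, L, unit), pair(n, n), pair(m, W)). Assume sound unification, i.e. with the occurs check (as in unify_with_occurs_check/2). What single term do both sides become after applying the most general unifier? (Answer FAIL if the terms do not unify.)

Decompose h/3: h(mk(pair(false, 0), pair(W, 0)), b, unit) = h(V, L, unit),  pair(n, n) = pair(n, n),  pair(m, L) = pair(m, W).
Decompose h/3: mk(pair(false, 0), pair(W, 0)) = V,  b = L,  unit = unit.
Bind V := mk(pair(false, 0), pair(W, 0)); no other remaining equation mentions V.
Bind L := b; substituting into the one remaining equation that mentions L gives: pair(m, b) = pair(m, W).
Delete trivial equation unit = unit.
Delete trivial equation pair(n, n) = pair(n, n).
Decompose pair/2: m = m,  b = W.
Delete trivial equation m = m.
Bind W := b. Substituting into the earlier binding gives V := mk(pair(false, 0), pair(b, 0)).
Applying the MGU to either side gives h(h(mk(pair(false, 0), pair(b, 0)), b, unit), pair(n, n), pair(m, b)).

h(h(mk(pair(false, 0), pair(b, 0)), b, unit), pair(n, n), pair(m, b))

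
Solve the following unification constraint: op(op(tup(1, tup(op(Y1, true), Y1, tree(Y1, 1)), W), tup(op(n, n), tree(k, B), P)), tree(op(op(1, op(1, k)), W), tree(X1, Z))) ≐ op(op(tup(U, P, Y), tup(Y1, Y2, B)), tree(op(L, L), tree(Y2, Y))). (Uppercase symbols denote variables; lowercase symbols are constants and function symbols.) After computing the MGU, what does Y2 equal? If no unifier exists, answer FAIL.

tree(k, tup(op(op(n, n), true), op(n, n), tree(op(n, n), 1)))

Decompose op/2: op(tup(1, tup(op(Y1, true), Y1, tree(Y1, 1)), W), tup(op(n, n), tree(k, B), P)) ≐ op(tup(U, P, Y), tup(Y1, Y2, B)),  tree(op(op(1, op(1, k)), W), tree(X1, Z)) ≐ tree(op(L, L), tree(Y2, Y)).
Decompose op/2: tup(1, tup(op(Y1, true), Y1, tree(Y1, 1)), W) ≐ tup(U, P, Y),  tup(op(n, n), tree(k, B), P) ≐ tup(Y1, Y2, B).
Decompose tup/3: 1 ≐ U,  tup(op(Y1, true), Y1, tree(Y1, 1)) ≐ P,  W ≐ Y.
Bind U := 1; no other remaining equation mentions U.
Bind P := tup(op(Y1, true), Y1, tree(Y1, 1)); substituting into the one remaining equation that mentions P gives: tup(op(n, n), tree(k, B), tup(op(Y1, true), Y1, tree(Y1, 1))) ≐ tup(Y1, Y2, B).
Bind W := Y; substituting into the one remaining equation that mentions W gives: tree(op(op(1, op(1, k)), Y), tree(X1, Z)) ≐ tree(op(L, L), tree(Y2, Y)).
Decompose tup/3: op(n, n) ≐ Y1,  tree(k, B) ≐ Y2,  tup(op(Y1, true), Y1, tree(Y1, 1)) ≐ B.
Bind Y1 := op(n, n); substituting into the one remaining equation that mentions Y1 gives: tup(op(op(n, n), true), op(n, n), tree(op(n, n), 1)) ≐ B. Substituting into the earlier binding gives P := tup(op(op(n, n), true), op(n, n), tree(op(n, n), 1)).
Bind Y2 := tree(k, B); substituting into the one remaining equation that mentions Y2 gives: tree(op(op(1, op(1, k)), Y), tree(X1, Z)) ≐ tree(op(L, L), tree(tree(k, B), Y)).
Bind B := tup(op(op(n, n), true), op(n, n), tree(op(n, n), 1)); substituting into the remaining equation gives: tree(op(op(1, op(1, k)), Y), tree(X1, Z)) ≐ tree(op(L, L), tree(tree(k, tup(op(op(n, n), true), op(n, n), tree(op(n, n), 1))), Y)). Substituting into the earlier binding gives Y2 := tree(k, tup(op(op(n, n), true), op(n, n), tree(op(n, n), 1))).
Decompose tree/2: op(op(1, op(1, k)), Y) ≐ op(L, L),  tree(X1, Z) ≐ tree(tree(k, tup(op(op(n, n), true), op(n, n), tree(op(n, n), 1))), Y).
Decompose op/2: op(1, op(1, k)) ≐ L,  Y ≐ L.
Bind L := op(1, op(1, k)); substituting into the one remaining equation that mentions L gives: Y ≐ op(1, op(1, k)).
Bind Y := op(1, op(1, k)); substituting into the remaining equation gives: tree(X1, Z) ≐ tree(tree(k, tup(op(op(n, n), true), op(n, n), tree(op(n, n), 1))), op(1, op(1, k))). Substituting into the earlier binding gives W := op(1, op(1, k)).
Decompose tree/2: X1 ≐ tree(k, tup(op(op(n, n), true), op(n, n), tree(op(n, n), 1))),  Z ≐ op(1, op(1, k)).
Bind X1 := tree(k, tup(op(op(n, n), true), op(n, n), tree(op(n, n), 1))); no other remaining equation mentions X1.
Bind Z := op(1, op(1, k)).
MGU = { U := 1, P := tup(op(op(n, n), true), op(n, n), tree(op(n, n), 1)), W := op(1, op(1, k)), Y1 := op(n, n), Y2 := tree(k, tup(op(op(n, n), true), op(n, n), tree(op(n, n), 1))), B := tup(op(op(n, n), true), op(n, n), tree(op(n, n), 1)), L := op(1, op(1, k)), Y := op(1, op(1, k)), X1 := tree(k, tup(op(op(n, n), true), op(n, n), tree(op(n, n), 1))), Z := op(1, op(1, k)) }, so Y2 := tree(k, tup(op(op(n, n), true), op(n, n), tree(op(n, n), 1))).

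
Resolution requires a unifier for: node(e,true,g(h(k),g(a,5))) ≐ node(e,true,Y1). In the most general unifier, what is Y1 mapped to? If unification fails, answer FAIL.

g(h(k),g(a,5))

Decompose node/3: e ≐ e,  true ≐ true,  g(h(k),g(a,5)) ≐ Y1.
Delete trivial equation e ≐ e.
Delete trivial equation true ≐ true.
Bind Y1 := g(h(k),g(a,5)).
MGU = { Y1 ↦ g(h(k),g(a,5)) }, so Y1 ↦ g(h(k),g(a,5)).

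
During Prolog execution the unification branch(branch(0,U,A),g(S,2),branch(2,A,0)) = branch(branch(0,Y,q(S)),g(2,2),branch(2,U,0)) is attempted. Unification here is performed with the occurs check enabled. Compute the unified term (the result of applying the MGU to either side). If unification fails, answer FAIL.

Decompose branch/3: branch(0,U,A) = branch(0,Y,q(S)),  g(S,2) = g(2,2),  branch(2,A,0) = branch(2,U,0).
Decompose branch/3: 0 = 0,  U = Y,  A = q(S).
Delete trivial equation 0 = 0.
Bind U := Y; substituting into the one remaining equation that mentions U gives: branch(2,A,0) = branch(2,Y,0).
Bind A := q(S); substituting into the one remaining equation that mentions A gives: branch(2,q(S),0) = branch(2,Y,0).
Decompose g/2: S = 2,  2 = 2.
Bind S := 2; substituting into the one remaining equation that mentions S gives: branch(2,q(2),0) = branch(2,Y,0). Substituting into the earlier binding gives A := q(2).
Delete trivial equation 2 = 2.
Decompose branch/3: 2 = 2,  q(2) = Y,  0 = 0.
Delete trivial equation 2 = 2.
Bind Y := q(2); no other remaining equation mentions Y. Substituting into the earlier binding gives U := q(2).
Delete trivial equation 0 = 0.
Applying the MGU to either side gives branch(branch(0,q(2),q(2)),g(2,2),branch(2,q(2),0)).

branch(branch(0,q(2),q(2)),g(2,2),branch(2,q(2),0))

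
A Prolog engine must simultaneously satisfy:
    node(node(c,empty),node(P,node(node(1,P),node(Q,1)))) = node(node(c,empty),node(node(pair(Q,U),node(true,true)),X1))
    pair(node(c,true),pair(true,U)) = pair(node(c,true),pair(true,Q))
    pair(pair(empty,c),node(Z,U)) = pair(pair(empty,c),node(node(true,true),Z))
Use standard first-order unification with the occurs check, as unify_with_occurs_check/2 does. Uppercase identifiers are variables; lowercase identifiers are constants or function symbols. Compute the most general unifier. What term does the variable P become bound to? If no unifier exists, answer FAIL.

Decompose node/2: node(c,empty) = node(c,empty),  node(P,node(node(1,P),node(Q,1))) = node(node(pair(Q,U),node(true,true)),X1).
Delete trivial equation node(c,empty) = node(c,empty).
Decompose node/2: P = node(pair(Q,U),node(true,true)),  node(node(1,P),node(Q,1)) = X1.
Bind P := node(pair(Q,U),node(true,true)); substituting into the one remaining equation that mentions P gives: node(node(1,node(pair(Q,U),node(true,true))),node(Q,1)) = X1.
Bind X1 := node(node(1,node(pair(Q,U),node(true,true))),node(Q,1)); no other remaining equation mentions X1.
Decompose pair/2: node(c,true) = node(c,true),  pair(true,U) = pair(true,Q).
Delete trivial equation node(c,true) = node(c,true).
Decompose pair/2: true = true,  U = Q.
Delete trivial equation true = true.
Bind U := Q; substituting into the remaining equation gives: pair(pair(empty,c),node(Z,Q)) = pair(pair(empty,c),node(node(true,true),Z)). Substituting into the earlier bindings gives P := node(pair(Q,Q),node(true,true)), X1 := node(node(1,node(pair(Q,Q),node(true,true))),node(Q,1)).
Decompose pair/2: pair(empty,c) = pair(empty,c),  node(Z,Q) = node(node(true,true),Z).
Delete trivial equation pair(empty,c) = pair(empty,c).
Decompose node/2: Z = node(true,true),  Q = Z.
Bind Z := node(true,true); substituting into the remaining equation gives: Q = node(true,true).
Bind Q := node(true,true). Substituting into the earlier bindings gives P := node(pair(node(true,true),node(true,true)),node(true,true)), X1 := node(node(1,node(pair(node(true,true),node(true,true)),node(true,true))),node(node(true,true),1)), U := node(true,true).
MGU = { P ↦ node(pair(node(true,true),node(true,true)),node(true,true)), X1 ↦ node(node(1,node(pair(node(true,true),node(true,true)),node(true,true))),node(node(true,true),1)), U ↦ node(true,true), Z ↦ node(true,true), Q ↦ node(true,true) }, so P ↦ node(pair(node(true,true),node(true,true)),node(true,true)).

node(pair(node(true,true),node(true,true)),node(true,true))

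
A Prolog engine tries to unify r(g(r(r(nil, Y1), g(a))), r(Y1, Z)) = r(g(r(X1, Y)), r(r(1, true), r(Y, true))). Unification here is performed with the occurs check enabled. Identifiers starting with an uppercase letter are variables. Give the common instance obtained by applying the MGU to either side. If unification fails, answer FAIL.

Decompose r/2: g(r(r(nil, Y1), g(a))) = g(r(X1, Y)),  r(Y1, Z) = r(r(1, true), r(Y, true)).
Decompose g/1: r(r(nil, Y1), g(a)) = r(X1, Y).
Decompose r/2: r(nil, Y1) = X1,  g(a) = Y.
Bind X1 := r(nil, Y1); no other remaining equation mentions X1.
Bind Y := g(a); substituting into the remaining equation gives: r(Y1, Z) = r(r(1, true), r(g(a), true)).
Decompose r/2: Y1 = r(1, true),  Z = r(g(a), true).
Bind Y1 := r(1, true); no other remaining equation mentions Y1. Substituting into the earlier binding gives X1 := r(nil, r(1, true)).
Bind Z := r(g(a), true).
Applying the MGU to either side gives r(g(r(r(nil, r(1, true)), g(a))), r(r(1, true), r(g(a), true))).

r(g(r(r(nil, r(1, true)), g(a))), r(r(1, true), r(g(a), true)))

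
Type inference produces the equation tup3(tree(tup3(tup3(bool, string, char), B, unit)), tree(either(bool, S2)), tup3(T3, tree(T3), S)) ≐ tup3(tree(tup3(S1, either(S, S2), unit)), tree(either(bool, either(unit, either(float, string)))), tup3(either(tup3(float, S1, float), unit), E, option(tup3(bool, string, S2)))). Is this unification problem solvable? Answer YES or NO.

Decompose tup3/3: tree(tup3(tup3(bool, string, char), B, unit)) ≐ tree(tup3(S1, either(S, S2), unit)),  tree(either(bool, S2)) ≐ tree(either(bool, either(unit, either(float, string)))),  tup3(T3, tree(T3), S) ≐ tup3(either(tup3(float, S1, float), unit), E, option(tup3(bool, string, S2))).
Decompose tree/1: tup3(tup3(bool, string, char), B, unit) ≐ tup3(S1, either(S, S2), unit).
Decompose tup3/3: tup3(bool, string, char) ≐ S1,  B ≐ either(S, S2),  unit ≐ unit.
Bind S1 := tup3(bool, string, char); substituting into the one remaining equation that mentions S1 gives: tup3(T3, tree(T3), S) ≐ tup3(either(tup3(float, tup3(bool, string, char), float), unit), E, option(tup3(bool, string, S2))).
Bind B := either(S, S2); no other remaining equation mentions B.
Delete trivial equation unit ≐ unit.
Decompose tree/1: either(bool, S2) ≐ either(bool, either(unit, either(float, string))).
Decompose either/2: bool ≐ bool,  S2 ≐ either(unit, either(float, string)).
Delete trivial equation bool ≐ bool.
Bind S2 := either(unit, either(float, string)); substituting into the remaining equation gives: tup3(T3, tree(T3), S) ≐ tup3(either(tup3(float, tup3(bool, string, char), float), unit), E, option(tup3(bool, string, either(unit, either(float, string))))). Substituting into the earlier binding gives B := either(S, either(unit, either(float, string))).
Decompose tup3/3: T3 ≐ either(tup3(float, tup3(bool, string, char), float), unit),  tree(T3) ≐ E,  S ≐ option(tup3(bool, string, either(unit, either(float, string)))).
Bind T3 := either(tup3(float, tup3(bool, string, char), float), unit); substituting into the one remaining equation that mentions T3 gives: tree(either(tup3(float, tup3(bool, string, char), float), unit)) ≐ E.
Bind E := tree(either(tup3(float, tup3(bool, string, char), float), unit)); no other remaining equation mentions E.
Bind S := option(tup3(bool, string, either(unit, either(float, string)))). Substituting into the earlier binding gives B := either(option(tup3(bool, string, either(unit, either(float, string)))), either(unit, either(float, string))).
No equations remain and no clash or occurs-check failure arose, so a unifier exists.

YES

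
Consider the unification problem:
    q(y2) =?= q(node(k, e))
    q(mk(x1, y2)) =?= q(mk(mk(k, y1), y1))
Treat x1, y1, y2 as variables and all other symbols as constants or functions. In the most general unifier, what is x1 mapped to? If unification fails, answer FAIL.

mk(k, node(k, e))

Decompose q/1: y2 =?= node(k, e).
Bind y2 := node(k, e); substituting into the remaining equation gives: q(mk(x1, node(k, e))) =?= q(mk(mk(k, y1), y1)).
Decompose q/1: mk(x1, node(k, e)) =?= mk(mk(k, y1), y1).
Decompose mk/2: x1 =?= mk(k, y1),  node(k, e) =?= y1.
Bind x1 := mk(k, y1); no other remaining equation mentions x1.
Bind y1 := node(k, e). Substituting into the earlier binding gives x1 := mk(k, node(k, e)).
MGU = { y2 -> node(k, e), x1 -> mk(k, node(k, e)), y1 -> node(k, e) }, so x1 -> mk(k, node(k, e)).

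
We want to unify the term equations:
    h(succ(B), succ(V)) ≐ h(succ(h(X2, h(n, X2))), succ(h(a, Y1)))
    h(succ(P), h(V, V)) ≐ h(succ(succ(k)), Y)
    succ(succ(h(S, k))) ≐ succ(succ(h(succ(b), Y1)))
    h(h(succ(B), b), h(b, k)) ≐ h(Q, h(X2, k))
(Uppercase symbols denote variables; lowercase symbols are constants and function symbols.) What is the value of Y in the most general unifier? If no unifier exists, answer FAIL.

Decompose h/2: succ(B) ≐ succ(h(X2, h(n, X2))),  succ(V) ≐ succ(h(a, Y1)).
Decompose succ/1: B ≐ h(X2, h(n, X2)).
Bind B := h(X2, h(n, X2)); substituting into the one remaining equation that mentions B gives: h(h(succ(h(X2, h(n, X2))), b), h(b, k)) ≐ h(Q, h(X2, k)).
Decompose succ/1: V ≐ h(a, Y1).
Bind V := h(a, Y1); substituting into the one remaining equation that mentions V gives: h(succ(P), h(h(a, Y1), h(a, Y1))) ≐ h(succ(succ(k)), Y).
Decompose h/2: succ(P) ≐ succ(succ(k)),  h(h(a, Y1), h(a, Y1)) ≐ Y.
Decompose succ/1: P ≐ succ(k).
Bind P := succ(k); no other remaining equation mentions P.
Bind Y := h(h(a, Y1), h(a, Y1)); no other remaining equation mentions Y.
Decompose succ/1: succ(h(S, k)) ≐ succ(h(succ(b), Y1)).
Decompose succ/1: h(S, k) ≐ h(succ(b), Y1).
Decompose h/2: S ≐ succ(b),  k ≐ Y1.
Bind S := succ(b); no other remaining equation mentions S.
Bind Y1 := k; no other remaining equation mentions Y1. Substituting into the earlier bindings gives V := h(a, k), Y := h(h(a, k), h(a, k)).
Decompose h/2: h(succ(h(X2, h(n, X2))), b) ≐ Q,  h(b, k) ≐ h(X2, k).
Bind Q := h(succ(h(X2, h(n, X2))), b); no other remaining equation mentions Q.
Decompose h/2: b ≐ X2,  k ≐ k.
Bind X2 := b; no other remaining equation mentions X2. Substituting into the earlier bindings gives B := h(b, h(n, b)), Q := h(succ(h(b, h(n, b))), b).
Delete trivial equation k ≐ k.
MGU = { B -> h(b, h(n, b)), V -> h(a, k), P -> succ(k), Y -> h(h(a, k), h(a, k)), S -> succ(b), Y1 -> k, Q -> h(succ(h(b, h(n, b))), b), X2 -> b }, so Y -> h(h(a, k), h(a, k)).

h(h(a, k), h(a, k))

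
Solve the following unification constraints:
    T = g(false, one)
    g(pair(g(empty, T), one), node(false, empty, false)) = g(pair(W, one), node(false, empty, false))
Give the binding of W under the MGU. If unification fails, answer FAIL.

g(empty, g(false, one))

Bind T := g(false, one); substituting into the remaining equation gives: g(pair(g(empty, g(false, one)), one), node(false, empty, false)) = g(pair(W, one), node(false, empty, false)).
Decompose g/2: pair(g(empty, g(false, one)), one) = pair(W, one),  node(false, empty, false) = node(false, empty, false).
Decompose pair/2: g(empty, g(false, one)) = W,  one = one.
Bind W := g(empty, g(false, one)); no other remaining equation mentions W.
Delete trivial equation one = one.
Delete trivial equation node(false, empty, false) = node(false, empty, false).
MGU = { T ↦ g(false, one), W ↦ g(empty, g(false, one)) }, so W ↦ g(empty, g(false, one)).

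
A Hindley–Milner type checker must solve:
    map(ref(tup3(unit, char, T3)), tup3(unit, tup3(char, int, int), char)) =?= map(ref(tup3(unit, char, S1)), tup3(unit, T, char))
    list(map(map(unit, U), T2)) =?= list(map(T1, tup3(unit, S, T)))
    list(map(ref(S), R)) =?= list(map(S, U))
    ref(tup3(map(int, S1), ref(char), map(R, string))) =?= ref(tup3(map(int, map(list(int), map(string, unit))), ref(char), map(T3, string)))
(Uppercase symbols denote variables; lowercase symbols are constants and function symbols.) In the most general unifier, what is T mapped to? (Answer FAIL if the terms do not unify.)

FAIL

Decompose map/2: ref(tup3(unit, char, T3)) =?= ref(tup3(unit, char, S1)),  tup3(unit, tup3(char, int, int), char) =?= tup3(unit, T, char).
Decompose ref/1: tup3(unit, char, T3) =?= tup3(unit, char, S1).
Decompose tup3/3: unit =?= unit,  char =?= char,  T3 =?= S1.
Delete trivial equation unit =?= unit.
Delete trivial equation char =?= char.
Bind T3 := S1; substituting into the one remaining equation that mentions T3 gives: ref(tup3(map(int, S1), ref(char), map(R, string))) =?= ref(tup3(map(int, map(list(int), map(string, unit))), ref(char), map(S1, string))).
Decompose tup3/3: unit =?= unit,  tup3(char, int, int) =?= T,  char =?= char.
Delete trivial equation unit =?= unit.
Bind T := tup3(char, int, int); substituting into the one remaining equation that mentions T gives: list(map(map(unit, U), T2)) =?= list(map(T1, tup3(unit, S, tup3(char, int, int)))).
Delete trivial equation char =?= char.
Decompose list/1: map(map(unit, U), T2) =?= map(T1, tup3(unit, S, tup3(char, int, int))).
Decompose map/2: map(unit, U) =?= T1,  T2 =?= tup3(unit, S, tup3(char, int, int)).
Bind T1 := map(unit, U); no other remaining equation mentions T1.
Bind T2 := tup3(unit, S, tup3(char, int, int)); no other remaining equation mentions T2.
Decompose list/1: map(ref(S), R) =?= map(S, U).
Decompose map/2: ref(S) =?= S,  R =?= U.
Occurs check fails: S occurs in ref(S); the equation S =?= ref(S) has no finite solution.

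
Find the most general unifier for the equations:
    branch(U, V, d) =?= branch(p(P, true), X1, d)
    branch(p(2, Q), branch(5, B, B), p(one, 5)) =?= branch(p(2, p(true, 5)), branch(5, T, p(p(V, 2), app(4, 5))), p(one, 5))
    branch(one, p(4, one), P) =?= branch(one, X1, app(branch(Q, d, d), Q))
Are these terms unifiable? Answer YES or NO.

Decompose branch/3: U =?= p(P, true),  V =?= X1,  d =?= d.
Bind U := p(P, true); no other remaining equation mentions U.
Bind V := X1; substituting into the one remaining equation that mentions V gives: branch(p(2, Q), branch(5, B, B), p(one, 5)) =?= branch(p(2, p(true, 5)), branch(5, T, p(p(X1, 2), app(4, 5))), p(one, 5)).
Delete trivial equation d =?= d.
Decompose branch/3: p(2, Q) =?= p(2, p(true, 5)),  branch(5, B, B) =?= branch(5, T, p(p(X1, 2), app(4, 5))),  p(one, 5) =?= p(one, 5).
Decompose p/2: 2 =?= 2,  Q =?= p(true, 5).
Delete trivial equation 2 =?= 2.
Bind Q := p(true, 5); substituting into the one remaining equation that mentions Q gives: branch(one, p(4, one), P) =?= branch(one, X1, app(branch(p(true, 5), d, d), p(true, 5))).
Decompose branch/3: 5 =?= 5,  B =?= T,  B =?= p(p(X1, 2), app(4, 5)).
Delete trivial equation 5 =?= 5.
Bind B := T; substituting into the one remaining equation that mentions B gives: T =?= p(p(X1, 2), app(4, 5)).
Bind T := p(p(X1, 2), app(4, 5)); no other remaining equation mentions T. Substituting into the earlier binding gives B := p(p(X1, 2), app(4, 5)).
Delete trivial equation p(one, 5) =?= p(one, 5).
Decompose branch/3: one =?= one,  p(4, one) =?= X1,  P =?= app(branch(p(true, 5), d, d), p(true, 5)).
Delete trivial equation one =?= one.
Bind X1 := p(4, one); no other remaining equation mentions X1. Substituting into the earlier bindings gives V := p(4, one), B := p(p(p(4, one), 2), app(4, 5)), T := p(p(p(4, one), 2), app(4, 5)).
Bind P := app(branch(p(true, 5), d, d), p(true, 5)). Substituting into the earlier binding gives U := p(app(branch(p(true, 5), d, d), p(true, 5)), true).
No equations remain and no clash or occurs-check failure arose, so a unifier exists.

YES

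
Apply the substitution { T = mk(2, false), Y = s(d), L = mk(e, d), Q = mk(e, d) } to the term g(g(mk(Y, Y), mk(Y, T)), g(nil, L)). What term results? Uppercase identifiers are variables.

g(g(mk(s(d), s(d)), mk(s(d), mk(2, false))), g(nil, mk(e, d)))

Replace each occurrence of T with mk(2, false).
Replace each occurrence of Y with s(d).
Replace each occurrence of L with mk(e, d).
Result: g(g(mk(s(d), s(d)), mk(s(d), mk(2, false))), g(nil, mk(e, d))).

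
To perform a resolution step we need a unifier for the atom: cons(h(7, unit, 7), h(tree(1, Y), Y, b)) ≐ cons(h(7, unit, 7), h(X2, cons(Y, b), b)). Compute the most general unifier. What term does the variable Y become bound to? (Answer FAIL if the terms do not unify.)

FAIL

Decompose cons/2: h(7, unit, 7) ≐ h(7, unit, 7),  h(tree(1, Y), Y, b) ≐ h(X2, cons(Y, b), b).
Delete trivial equation h(7, unit, 7) ≐ h(7, unit, 7).
Decompose h/3: tree(1, Y) ≐ X2,  Y ≐ cons(Y, b),  b ≐ b.
Bind X2 := tree(1, Y); no other remaining equation mentions X2.
Occurs check fails: Y occurs in cons(Y, b); the equation Y ≐ cons(Y, b) has no finite solution.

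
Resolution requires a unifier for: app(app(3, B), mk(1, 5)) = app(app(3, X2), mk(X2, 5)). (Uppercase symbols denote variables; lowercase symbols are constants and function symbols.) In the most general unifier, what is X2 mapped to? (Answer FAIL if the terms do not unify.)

1

Decompose app/2: app(3, B) = app(3, X2),  mk(1, 5) = mk(X2, 5).
Decompose app/2: 3 = 3,  B = X2.
Delete trivial equation 3 = 3.
Bind B := X2; no other remaining equation mentions B.
Decompose mk/2: 1 = X2,  5 = 5.
Bind X2 := 1; no other remaining equation mentions X2. Substituting into the earlier binding gives B := 1.
Delete trivial equation 5 = 5.
MGU = { B ↦ 1, X2 ↦ 1 }, so X2 ↦ 1.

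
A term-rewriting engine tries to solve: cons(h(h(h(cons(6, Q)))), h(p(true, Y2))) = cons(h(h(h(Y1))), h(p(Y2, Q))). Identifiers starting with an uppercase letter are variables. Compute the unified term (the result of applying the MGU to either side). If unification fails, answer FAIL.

Decompose cons/2: h(h(h(cons(6, Q)))) = h(h(h(Y1))),  h(p(true, Y2)) = h(p(Y2, Q)).
Decompose h/1: h(h(cons(6, Q))) = h(h(Y1)).
Decompose h/1: h(cons(6, Q)) = h(Y1).
Decompose h/1: cons(6, Q) = Y1.
Bind Y1 := cons(6, Q); no other remaining equation mentions Y1.
Decompose h/1: p(true, Y2) = p(Y2, Q).
Decompose p/2: true = Y2,  Y2 = Q.
Bind Y2 := true; substituting into the remaining equation gives: true = Q.
Bind Q := true. Substituting into the earlier binding gives Y1 := cons(6, true).
Applying the MGU to either side gives cons(h(h(h(cons(6, true)))), h(p(true, true))).

cons(h(h(h(cons(6, true)))), h(p(true, true)))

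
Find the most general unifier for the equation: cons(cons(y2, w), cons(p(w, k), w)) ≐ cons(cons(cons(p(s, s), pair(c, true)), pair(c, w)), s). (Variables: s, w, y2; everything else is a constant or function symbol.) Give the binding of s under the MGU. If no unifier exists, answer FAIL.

Decompose cons/2: cons(y2, w) ≐ cons(cons(p(s, s), pair(c, true)), pair(c, w)),  cons(p(w, k), w) ≐ s.
Decompose cons/2: y2 ≐ cons(p(s, s), pair(c, true)),  w ≐ pair(c, w).
Bind y2 := cons(p(s, s), pair(c, true)); no other remaining equation mentions y2.
Occurs check fails: w occurs in pair(c, w); the equation w ≐ pair(c, w) has no finite solution.

FAIL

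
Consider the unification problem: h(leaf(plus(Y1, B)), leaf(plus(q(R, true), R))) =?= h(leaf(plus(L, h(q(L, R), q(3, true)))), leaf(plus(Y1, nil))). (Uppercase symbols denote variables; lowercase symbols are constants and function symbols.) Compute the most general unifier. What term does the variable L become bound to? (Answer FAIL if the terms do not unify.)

Decompose h/2: leaf(plus(Y1, B)) =?= leaf(plus(L, h(q(L, R), q(3, true)))),  leaf(plus(q(R, true), R)) =?= leaf(plus(Y1, nil)).
Decompose leaf/1: plus(Y1, B) =?= plus(L, h(q(L, R), q(3, true))).
Decompose plus/2: Y1 =?= L,  B =?= h(q(L, R), q(3, true)).
Bind Y1 := L; substituting into the one remaining equation that mentions Y1 gives: leaf(plus(q(R, true), R)) =?= leaf(plus(L, nil)).
Bind B := h(q(L, R), q(3, true)); no other remaining equation mentions B.
Decompose leaf/1: plus(q(R, true), R) =?= plus(L, nil).
Decompose plus/2: q(R, true) =?= L,  R =?= nil.
Bind L := q(R, true); no other remaining equation mentions L. Substituting into the earlier bindings gives Y1 := q(R, true), B := h(q(q(R, true), R), q(3, true)).
Bind R := nil. Substituting into the earlier bindings gives Y1 := q(nil, true), B := h(q(q(nil, true), nil), q(3, true)), L := q(nil, true).
MGU = { Y1 := q(nil, true), B := h(q(q(nil, true), nil), q(3, true)), L := q(nil, true), R := nil }, so L := q(nil, true).

q(nil, true)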